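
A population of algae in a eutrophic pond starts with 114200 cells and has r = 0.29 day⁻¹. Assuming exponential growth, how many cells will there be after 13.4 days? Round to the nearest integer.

5563325 cells

N(t) = N₀·e^(rt) = 114200 × e^(0.29×13.4) = 114200 × e^3.886.
e^3.886 ≈ 48.716, so N ≈ 114200 × 48.716 = 5.563325×10^6.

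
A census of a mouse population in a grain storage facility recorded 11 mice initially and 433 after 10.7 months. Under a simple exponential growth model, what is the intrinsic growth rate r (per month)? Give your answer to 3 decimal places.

From N(t) = N₀·e^(rt): e^(r·10.7) = 433/11 = 39.364.
r·10.7 = ln(39.364) = 3.6728, so r = 3.6728/10.7 = 0.34326.

0.343 per month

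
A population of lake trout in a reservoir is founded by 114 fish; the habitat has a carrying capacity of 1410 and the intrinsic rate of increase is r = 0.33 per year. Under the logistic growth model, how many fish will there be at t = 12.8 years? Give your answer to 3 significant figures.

1210 fish

A = (K − N₀)/N₀ = (1410 − 114)/114 = 11.368.
N(t) = K/(1 + A·e^(−rt)) = 1410/(1 + 11.368×e^(−0.33×12.8)).
e^(−4.224) = 0.01464; denominator = 1 + 11.368×0.01464 = 1.1664.
N = 1410/1.1664 = 1208.81.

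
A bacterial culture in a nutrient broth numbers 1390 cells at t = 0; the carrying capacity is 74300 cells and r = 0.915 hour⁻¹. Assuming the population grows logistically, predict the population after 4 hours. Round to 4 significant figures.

31620 cells

A = (K − N₀)/N₀ = (74300 − 1390)/1390 = 52.453.
N(t) = K/(1 + A·e^(−rt)) = 74300/(1 + 52.453×e^(−0.915×4)).
e^(−3.66) = 0.025733; denominator = 1 + 52.453×0.025733 = 2.3498.
N = 74300/2.3498 = 31620.3.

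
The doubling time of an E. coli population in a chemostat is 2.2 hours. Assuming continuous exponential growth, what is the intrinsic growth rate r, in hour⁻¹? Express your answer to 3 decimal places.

r = ln(2)/t_d = 0.6931/2.2 = 0.31507.

0.315 per hour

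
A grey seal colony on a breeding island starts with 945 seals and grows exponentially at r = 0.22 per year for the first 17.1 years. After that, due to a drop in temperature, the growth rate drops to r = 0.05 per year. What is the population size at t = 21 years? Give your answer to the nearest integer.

49424 seals

Phase 1: N(17.1) = 945·e^(0.22×17.1) = 945·e^3.762 = 40667.5.
Phase 2 runs for 21 − 17.1 = 3.9 years at r = 0.05.
N(21) = 40667.5·e^(0.05×3.9) = 40667.5·e^0.195 = 49423.7.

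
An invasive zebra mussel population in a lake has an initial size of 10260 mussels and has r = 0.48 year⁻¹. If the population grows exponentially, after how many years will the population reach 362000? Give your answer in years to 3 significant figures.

7.42 years

Set N₀·e^(rt) = 362000: e^(0.48·t) = 362000/10260 = 35.283.
0.48·t = ln(35.283) = 3.5634, so t = 3.5634/0.48 = 7.4237.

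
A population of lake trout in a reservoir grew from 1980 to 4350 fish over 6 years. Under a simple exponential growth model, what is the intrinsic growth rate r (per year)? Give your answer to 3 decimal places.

From N(t) = N₀·e^(rt): e^(r·6) = 4350/1980 = 2.197.
r·6 = ln(2.197) = 0.78708, so r = 0.78708/6 = 0.13118.

0.131 per year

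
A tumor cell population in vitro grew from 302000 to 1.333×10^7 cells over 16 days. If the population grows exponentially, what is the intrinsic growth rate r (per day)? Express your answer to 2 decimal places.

From N(t) = N₀·e^(rt): e^(r·16) = 1.333×10^7/302000 = 44.139.
r·16 = ln(44.139) = 3.7873, so r = 3.7873/16 = 0.23671.

0.24 per day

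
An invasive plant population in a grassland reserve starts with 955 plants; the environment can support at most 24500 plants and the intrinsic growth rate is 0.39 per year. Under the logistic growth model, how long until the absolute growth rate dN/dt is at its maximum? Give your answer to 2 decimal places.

8.22 years

Logistic growth is fastest at N = K/2 = 12250.
A = (K − N₀)/N₀ = 24.654. Set K/(1 + A·e^(−rt)) = K/2 → A·e^(−rt) = 1.
e^(−0.39t) = 1/24.654 = 0.0405606, so t = ln(24.654)/0.39 = 3.205/0.39 = 8.2178.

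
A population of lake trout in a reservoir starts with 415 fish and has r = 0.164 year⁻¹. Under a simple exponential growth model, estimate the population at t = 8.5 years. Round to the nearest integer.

N(t) = N₀·e^(rt) = 415 × e^(0.164×8.5) = 415 × e^1.394.
e^1.394 ≈ 4.0309, so N ≈ 415 × 4.0309 = 1672.84.

1673 fish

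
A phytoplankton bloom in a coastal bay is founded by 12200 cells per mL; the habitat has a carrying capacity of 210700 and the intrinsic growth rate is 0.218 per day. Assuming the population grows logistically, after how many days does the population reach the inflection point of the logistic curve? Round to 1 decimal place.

Logistic growth is fastest at N = K/2 = 105350.
A = (K − N₀)/N₀ = 16.27. Set K/(1 + A·e^(−rt)) = K/2 → A·e^(−rt) = 1.
e^(−0.218t) = 1/16.27 = 0.061461, so t = ln(16.27)/0.218 = 2.7894/0.218 = 12.795.

12.8 days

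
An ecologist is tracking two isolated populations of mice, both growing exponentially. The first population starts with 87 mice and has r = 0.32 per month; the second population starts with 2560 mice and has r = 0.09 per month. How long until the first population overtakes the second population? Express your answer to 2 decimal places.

Set 87·e^(0.32t) = 2560·e^(0.09t).
e^((0.32 − 0.09)t) = 2560/87 → e^(0.23·t) = 29.425.
0.23·t = ln(29.425) = 3.3819, so t = 3.3819/0.23 = 14.704.

14.70 months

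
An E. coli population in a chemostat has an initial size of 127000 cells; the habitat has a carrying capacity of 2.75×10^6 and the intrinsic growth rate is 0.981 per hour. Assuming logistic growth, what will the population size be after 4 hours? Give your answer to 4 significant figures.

A = (K − N₀)/N₀ = (2.75×10^6 − 127000)/127000 = 20.654.
N(t) = K/(1 + A·e^(−rt)) = 2.75×10^6/(1 + 20.654×e^(−0.981×4)).
e^(−3.924) = 0.019762; denominator = 1 + 20.654×0.019762 = 1.4082.
N = 2.75×10^6/1.4082 = 1.952913×10^6.

1953000 cells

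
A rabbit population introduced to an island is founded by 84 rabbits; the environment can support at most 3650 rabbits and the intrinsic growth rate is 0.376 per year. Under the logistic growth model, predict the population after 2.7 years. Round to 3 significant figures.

A = (K − N₀)/N₀ = (3650 − 84)/84 = 42.452.
N(t) = K/(1 + A·e^(−rt)) = 3650/(1 + 42.452×e^(−0.376×2.7)).
e^(−1.015) = 0.36233; denominator = 1 + 42.452×0.36233 = 16.382.
N = 3650/16.382 = 222.809.

223 rabbits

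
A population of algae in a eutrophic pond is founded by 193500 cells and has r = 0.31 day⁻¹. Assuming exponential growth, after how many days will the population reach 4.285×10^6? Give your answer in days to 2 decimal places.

Set N₀·e^(rt) = 4.285×10^6: e^(0.31·t) = 4.285×10^6/193500 = 22.145.
0.31·t = ln(22.145) = 3.0976, so t = 3.0976/0.31 = 9.9923.

9.99 days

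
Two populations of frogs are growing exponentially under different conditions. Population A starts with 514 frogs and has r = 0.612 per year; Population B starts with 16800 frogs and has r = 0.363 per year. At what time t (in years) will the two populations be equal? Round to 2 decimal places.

Set 514·e^(0.612t) = 16800·e^(0.363t).
e^((0.612 − 0.363)t) = 16800/514 → e^(0.249·t) = 32.685.
0.249·t = ln(32.685) = 3.4869, so t = 3.4869/0.249 = 14.004.

14.00 years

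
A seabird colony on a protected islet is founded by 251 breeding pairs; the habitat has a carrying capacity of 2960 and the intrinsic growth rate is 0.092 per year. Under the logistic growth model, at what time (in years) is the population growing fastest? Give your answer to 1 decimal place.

25.9 years

Logistic growth is fastest at N = K/2 = 1480.
A = (K − N₀)/N₀ = 10.793. Set K/(1 + A·e^(−rt)) = K/2 → A·e^(−rt) = 1.
e^(−0.092t) = 1/10.793 = 0.0926541, so t = ln(10.793)/0.092 = 2.3789/0.092 = 25.857.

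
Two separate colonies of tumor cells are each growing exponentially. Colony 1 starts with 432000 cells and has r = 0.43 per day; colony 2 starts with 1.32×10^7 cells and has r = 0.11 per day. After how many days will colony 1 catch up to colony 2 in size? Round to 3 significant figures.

10.7 days

Set 432000·e^(0.43t) = 1.32×10^7·e^(0.11t).
e^((0.43 − 0.11)t) = 1.32×10^7/432000 → e^(0.32·t) = 30.556.
0.32·t = ln(30.556) = 3.4195, so t = 3.4195/0.32 = 10.686.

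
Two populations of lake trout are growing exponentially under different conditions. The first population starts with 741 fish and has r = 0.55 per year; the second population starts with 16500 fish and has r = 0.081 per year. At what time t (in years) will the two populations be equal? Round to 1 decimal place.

Set 741·e^(0.55t) = 16500·e^(0.081t).
e^((0.55 − 0.081)t) = 16500/741 → e^(0.469·t) = 22.267.
0.469·t = ln(22.267) = 3.1031, so t = 3.1031/0.469 = 6.6164.

6.6 years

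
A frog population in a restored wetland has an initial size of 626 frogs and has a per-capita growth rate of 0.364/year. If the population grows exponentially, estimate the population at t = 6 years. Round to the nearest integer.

5560 frogs

N(t) = N₀·e^(rt) = 626 × e^(0.364×6) = 626 × e^2.184.
e^2.184 ≈ 8.8818, so N ≈ 626 × 8.8818 = 5559.98.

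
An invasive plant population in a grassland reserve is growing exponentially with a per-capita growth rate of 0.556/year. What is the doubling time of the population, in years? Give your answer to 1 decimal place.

1.2 years

Doubling time t_d = ln(2)/r = 0.6931/0.556 = 1.2467.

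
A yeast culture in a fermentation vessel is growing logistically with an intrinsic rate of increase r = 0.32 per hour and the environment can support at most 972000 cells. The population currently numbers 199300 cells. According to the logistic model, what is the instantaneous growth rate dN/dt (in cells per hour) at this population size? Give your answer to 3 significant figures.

50700 cells per hour

dN/dt = rN(1 − N/K) = 0.32 × 199300 × (1 − 199300/972000).
1 − 199300/972000 = 0.79496; dN/dt = 0.32 × 199300 × 0.79496 = 50699.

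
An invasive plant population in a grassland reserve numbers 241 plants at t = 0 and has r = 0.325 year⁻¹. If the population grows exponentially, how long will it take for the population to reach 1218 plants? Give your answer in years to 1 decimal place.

Set N₀·e^(rt) = 1218: e^(0.325·t) = 1218/241 = 5.0539.
0.325·t = ln(5.0539) = 1.6202, so t = 1.6202/0.325 = 4.9851.

5.0 years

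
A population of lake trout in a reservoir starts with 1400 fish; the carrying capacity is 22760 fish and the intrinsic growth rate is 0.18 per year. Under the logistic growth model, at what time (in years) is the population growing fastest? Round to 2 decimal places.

Logistic growth is fastest at N = K/2 = 11380.
A = (K − N₀)/N₀ = 15.257. Set K/(1 + A·e^(−rt)) = K/2 → A·e^(−rt) = 1.
e^(−0.18t) = 1/15.257 = 0.0655431, so t = ln(15.257)/0.18 = 2.725/0.18 = 15.139.

15.14 years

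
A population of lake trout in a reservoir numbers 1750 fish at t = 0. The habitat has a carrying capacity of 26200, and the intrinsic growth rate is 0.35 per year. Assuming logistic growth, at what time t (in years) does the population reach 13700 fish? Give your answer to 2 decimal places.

A = (K − N₀)/N₀ = (26200 − 1750)/1750 = 13.971.
Solve 26200/(1 + 13.971·e^(−0.35t)) = 13700: 1 + 13.971·e^(−0.35t) = 1.9124, so e^(−0.35t) = 0.0653053.
−0.35·t = ln(0.0653053) = -2.7287, so t = 2.7287/0.35 = 7.7962.

7.80 years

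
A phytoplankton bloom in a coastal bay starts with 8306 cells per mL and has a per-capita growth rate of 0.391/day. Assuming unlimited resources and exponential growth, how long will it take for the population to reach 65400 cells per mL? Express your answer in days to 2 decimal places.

5.28 days

Set N₀·e^(rt) = 65400: e^(0.391·t) = 65400/8306 = 7.8738.
0.391·t = ln(7.8738) = 2.0635, so t = 2.0635/0.391 = 5.2776.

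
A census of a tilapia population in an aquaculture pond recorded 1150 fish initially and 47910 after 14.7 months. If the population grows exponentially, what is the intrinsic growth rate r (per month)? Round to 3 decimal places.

From N(t) = N₀·e^(rt): e^(r·14.7) = 47910/1150 = 41.661.
r·14.7 = ln(41.661) = 3.7296, so r = 3.7296/14.7 = 0.25371.

0.254 per month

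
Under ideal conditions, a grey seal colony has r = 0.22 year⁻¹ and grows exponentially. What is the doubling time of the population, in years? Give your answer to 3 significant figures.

Doubling time t_d = ln(2)/r = 0.6931/0.22 = 3.1507.

3.15 years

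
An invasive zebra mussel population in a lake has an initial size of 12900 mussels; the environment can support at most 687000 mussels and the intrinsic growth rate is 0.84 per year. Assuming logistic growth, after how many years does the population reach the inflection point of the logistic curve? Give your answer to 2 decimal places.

4.71 years

Logistic growth is fastest at N = K/2 = 343500.
A = (K − N₀)/N₀ = 52.256. Set K/(1 + A·e^(−rt)) = K/2 → A·e^(−rt) = 1.
e^(−0.84t) = 1/52.256 = 0.0191366, so t = ln(52.256)/0.84 = 3.9562/0.84 = 4.7097.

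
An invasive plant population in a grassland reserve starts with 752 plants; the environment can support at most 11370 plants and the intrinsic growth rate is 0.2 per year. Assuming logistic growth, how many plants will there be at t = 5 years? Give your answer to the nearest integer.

1836 plants

A = (K − N₀)/N₀ = (11370 − 752)/752 = 14.12.
N(t) = K/(1 + A·e^(−rt)) = 11370/(1 + 14.12×e^(−0.2×5)).
e^(−1) = 0.36788; denominator = 1 + 14.12×0.36788 = 6.1943.
N = 11370/6.1943 = 1835.55.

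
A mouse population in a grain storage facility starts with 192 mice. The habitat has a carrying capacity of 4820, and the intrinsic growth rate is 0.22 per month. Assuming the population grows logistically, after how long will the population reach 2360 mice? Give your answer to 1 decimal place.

14.3 months

A = (K − N₀)/N₀ = (4820 − 192)/192 = 24.104.
Solve 4820/(1 + 24.104·e^(−0.22t)) = 2360: 1 + 24.104·e^(−0.22t) = 2.0424, so e^(−0.22t) = 0.0432445.
−0.22·t = ln(0.0432445) = -3.1409, so t = 3.1409/0.22 = 14.277.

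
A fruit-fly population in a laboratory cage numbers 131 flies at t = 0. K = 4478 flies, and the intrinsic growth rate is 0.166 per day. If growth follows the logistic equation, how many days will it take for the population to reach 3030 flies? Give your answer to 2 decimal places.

25.54 days

A = (K − N₀)/N₀ = (4478 − 131)/131 = 33.183.
Solve 4478/(1 + 33.183·e^(−0.166t)) = 3030: 1 + 33.183·e^(−0.166t) = 1.4779, so e^(−0.166t) = 0.0144015.
−0.166·t = ln(0.0144015) = -4.2404, so t = 4.2404/0.166 = 25.545.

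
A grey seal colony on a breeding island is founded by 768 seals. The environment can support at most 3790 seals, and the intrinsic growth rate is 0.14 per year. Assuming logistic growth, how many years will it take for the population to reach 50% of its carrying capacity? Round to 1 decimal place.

9.8 years

A = (K − N₀)/N₀ = (3790 − 768)/768 = 3.9349.
Solve 3790/(1 + 3.9349·e^(−0.14t)) = 1895: 1 + 3.9349·e^(−0.14t) = 2, so e^(−0.14t) = 0.254136.
−0.14·t = ln(0.254136) = -1.3699, so t = 1.3699/0.14 = 9.7849.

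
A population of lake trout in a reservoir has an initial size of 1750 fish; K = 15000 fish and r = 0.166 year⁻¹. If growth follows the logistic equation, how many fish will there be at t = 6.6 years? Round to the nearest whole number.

A = (K − N₀)/N₀ = (15000 − 1750)/1750 = 7.5714.
N(t) = K/(1 + A·e^(−rt)) = 15000/(1 + 7.5714×e^(−0.166×6.6)).
e^(−1.096) = 0.33434; denominator = 1 + 7.5714×0.33434 = 3.5314.
N = 15000/3.5314 = 4247.58.

4248 fish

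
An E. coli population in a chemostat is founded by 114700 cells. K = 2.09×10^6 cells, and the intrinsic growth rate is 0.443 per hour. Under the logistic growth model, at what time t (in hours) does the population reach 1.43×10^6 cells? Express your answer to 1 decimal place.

A = (K − N₀)/N₀ = (2.09×10^6 − 114700)/114700 = 17.221.
Solve 2.09×10^6/(1 + 17.221·e^(−0.443t)) = 1.43×10^6: 1 + 17.221·e^(−0.443t) = 1.4615, so e^(−0.443t) = 0.0268002.
−0.443·t = ln(0.0268002) = -3.6193, so t = 3.6193/0.443 = 8.1701.

8.2 hours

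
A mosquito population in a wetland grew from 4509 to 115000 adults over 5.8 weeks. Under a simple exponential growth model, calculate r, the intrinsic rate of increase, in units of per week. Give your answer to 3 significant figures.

From N(t) = N₀·e^(rt): e^(r·5.8) = 115000/4509 = 25.505.
r·5.8 = ln(25.505) = 3.2389, so r = 3.2389/5.8 = 0.55842.

0.558 per week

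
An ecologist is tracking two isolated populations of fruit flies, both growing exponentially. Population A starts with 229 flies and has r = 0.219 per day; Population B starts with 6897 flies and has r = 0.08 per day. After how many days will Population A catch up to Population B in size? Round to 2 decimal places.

24.50 days

Set 229·e^(0.219t) = 6897·e^(0.08t).
e^((0.219 − 0.08)t) = 6897/229 → e^(0.139·t) = 30.118.
0.139·t = ln(30.118) = 3.4051, so t = 3.4051/0.139 = 24.497.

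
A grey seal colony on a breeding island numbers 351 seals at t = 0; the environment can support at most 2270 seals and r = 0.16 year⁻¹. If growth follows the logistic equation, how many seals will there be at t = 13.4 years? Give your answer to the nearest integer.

1384 seals

A = (K − N₀)/N₀ = (2270 − 351)/351 = 5.4672.
N(t) = K/(1 + A·e^(−rt)) = 2270/(1 + 5.4672×e^(−0.16×13.4)).
e^(−2.144) = 0.11719; denominator = 1 + 5.4672×0.11719 = 1.6407.
N = 2270/1.6407 = 1383.57.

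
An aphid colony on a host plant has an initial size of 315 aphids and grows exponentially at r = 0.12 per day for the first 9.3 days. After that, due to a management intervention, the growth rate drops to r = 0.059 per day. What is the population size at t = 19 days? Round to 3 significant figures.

Phase 1: N(9.3) = 315·e^(0.12×9.3) = 315·e^1.116 = 961.575.
Phase 2 runs for 19 − 9.3 = 9.7 days at r = 0.059.
N(19) = 961.575·e^(0.059×9.7) = 961.575·e^0.5723 = 1704.24.

1700 aphids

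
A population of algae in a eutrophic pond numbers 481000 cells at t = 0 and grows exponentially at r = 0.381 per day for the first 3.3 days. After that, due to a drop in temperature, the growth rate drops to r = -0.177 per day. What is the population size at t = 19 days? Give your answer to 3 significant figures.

Phase 1: N(3.3) = 481000·e^(0.381×3.3) = 481000·e^1.257 = 1.691155×10^6.
Phase 2 runs for 19 − 3.3 = 15.7 days at r = -0.177.
N(19) = 1.691155×10^6·e^(-0.177×15.7) = 1.691155×10^6·e^-2.779 = 105032.

105000 cells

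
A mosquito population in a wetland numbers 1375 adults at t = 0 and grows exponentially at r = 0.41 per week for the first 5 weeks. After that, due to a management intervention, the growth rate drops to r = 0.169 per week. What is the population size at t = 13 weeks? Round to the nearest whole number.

Phase 1: N(5) = 1375·e^(0.41×5) = 1375·e^2.05 = 10680.9.
Phase 2 runs for 13 − 5 = 8 weeks at r = 0.169.
N(13) = 10680.9·e^(0.169×8) = 10680.9·e^1.352 = 41283.1.

41283 adults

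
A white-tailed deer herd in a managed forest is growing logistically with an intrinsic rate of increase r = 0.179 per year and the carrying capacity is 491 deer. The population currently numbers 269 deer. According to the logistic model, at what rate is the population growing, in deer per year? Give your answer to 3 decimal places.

21.771 deer per year

dN/dt = rN(1 − N/K) = 0.179 × 269 × (1 − 269/491).
1 − 269/491 = 0.45214; dN/dt = 0.179 × 269 × 0.45214 = 21.771.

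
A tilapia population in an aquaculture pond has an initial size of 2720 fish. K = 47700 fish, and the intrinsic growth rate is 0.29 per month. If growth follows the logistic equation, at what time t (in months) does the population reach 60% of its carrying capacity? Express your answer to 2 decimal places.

A = (K − N₀)/N₀ = (47700 − 2720)/2720 = 16.537.
Solve 47700/(1 + 16.537·e^(−0.29t)) = 28620: 1 + 16.537·e^(−0.29t) = 1.6667, so e^(−0.29t) = 0.0403142.
−0.29·t = ln(0.0403142) = -3.2111, so t = 3.2111/0.29 = 11.073.

11.07 months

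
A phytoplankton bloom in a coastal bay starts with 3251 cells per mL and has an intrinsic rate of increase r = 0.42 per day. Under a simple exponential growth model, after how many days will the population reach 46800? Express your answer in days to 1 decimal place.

Set N₀·e^(rt) = 46800: e^(0.42·t) = 46800/3251 = 14.396.
0.42·t = ln(14.396) = 2.6669, so t = 2.6669/0.42 = 6.3498.

6.3 days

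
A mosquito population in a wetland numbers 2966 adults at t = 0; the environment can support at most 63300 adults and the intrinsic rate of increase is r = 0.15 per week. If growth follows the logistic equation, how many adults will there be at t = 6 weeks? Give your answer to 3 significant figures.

A = (K − N₀)/N₀ = (63300 − 2966)/2966 = 20.342.
N(t) = K/(1 + A·e^(−rt)) = 63300/(1 + 20.342×e^(−0.15×6)).
e^(−0.9) = 0.40657; denominator = 1 + 20.342×0.40657 = 9.2704.
N = 63300/9.2704 = 6828.19.

6830 adults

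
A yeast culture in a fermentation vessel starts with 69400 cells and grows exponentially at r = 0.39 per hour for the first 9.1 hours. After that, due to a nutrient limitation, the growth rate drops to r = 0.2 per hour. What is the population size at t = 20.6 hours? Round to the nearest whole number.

24073980 cells

Phase 1: N(9.1) = 69400·e^(0.39×9.1) = 69400·e^3.549 = 2.413629×10^6.
Phase 2 runs for 20.6 − 9.1 = 11.5 hours at r = 0.2.
N(20.6) = 2.413629×10^6·e^(0.2×11.5) = 2.413629×10^6·e^2.3 = 2.407398×10^7.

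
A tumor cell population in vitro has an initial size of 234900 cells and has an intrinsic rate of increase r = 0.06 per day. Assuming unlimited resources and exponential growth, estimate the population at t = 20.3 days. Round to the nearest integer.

N(t) = N₀·e^(rt) = 234900 × e^(0.06×20.3) = 234900 × e^1.218.
e^1.218 ≈ 3.3804, so N ≈ 234900 × 3.3804 = 794061.

794061 cells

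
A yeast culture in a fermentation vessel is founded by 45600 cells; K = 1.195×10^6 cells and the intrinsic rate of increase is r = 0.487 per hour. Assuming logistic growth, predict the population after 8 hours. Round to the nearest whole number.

A = (K − N₀)/N₀ = (1.195×10^6 − 45600)/45600 = 25.206.
N(t) = K/(1 + A·e^(−rt)) = 1.195×10^6/(1 + 25.206×e^(−0.487×8)).
e^(−3.896) = 0.020323; denominator = 1 + 25.206×0.020323 = 1.5123.
N = 1.195×10^6/1.5123 = 790205.

790205 cells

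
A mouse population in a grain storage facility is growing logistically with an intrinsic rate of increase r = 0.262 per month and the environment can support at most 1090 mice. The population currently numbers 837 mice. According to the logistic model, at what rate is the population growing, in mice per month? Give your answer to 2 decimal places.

dN/dt = rN(1 − N/K) = 0.262 × 837 × (1 − 837/1090).
1 − 837/1090 = 0.23211; dN/dt = 0.262 × 837 × 0.23211 = 50.9.

50.90 mice per month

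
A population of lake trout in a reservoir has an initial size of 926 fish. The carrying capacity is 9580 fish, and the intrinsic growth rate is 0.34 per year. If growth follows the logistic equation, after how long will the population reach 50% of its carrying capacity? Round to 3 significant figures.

6.57 years

A = (K − N₀)/N₀ = (9580 − 926)/926 = 9.3456.
Solve 9580/(1 + 9.3456·e^(−0.34t)) = 4790: 1 + 9.3456·e^(−0.34t) = 2, so e^(−0.34t) = 0.107003.
−0.34·t = ln(0.107003) = -2.2349, so t = 2.2349/0.34 = 6.5732.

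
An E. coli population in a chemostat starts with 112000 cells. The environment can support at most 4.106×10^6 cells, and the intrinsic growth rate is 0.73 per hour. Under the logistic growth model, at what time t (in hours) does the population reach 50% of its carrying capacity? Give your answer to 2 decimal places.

4.90 hours

A = (K − N₀)/N₀ = (4.106×10^6 − 112000)/112000 = 35.661.
Solve 4.106×10^6/(1 + 35.661·e^(−0.73t)) = 2.053×10^6: 1 + 35.661·e^(−0.73t) = 2, so e^(−0.73t) = 0.0280421.
−0.73·t = ln(0.0280421) = -3.574, so t = 3.574/0.73 = 4.896.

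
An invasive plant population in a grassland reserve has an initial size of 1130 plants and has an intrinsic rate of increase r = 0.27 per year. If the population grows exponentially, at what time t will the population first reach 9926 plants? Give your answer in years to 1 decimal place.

8.0 years

Set N₀·e^(rt) = 9926: e^(0.27·t) = 9926/1130 = 8.7841.
0.27·t = ln(8.7841) = 2.1729, so t = 2.1729/0.27 = 8.0479.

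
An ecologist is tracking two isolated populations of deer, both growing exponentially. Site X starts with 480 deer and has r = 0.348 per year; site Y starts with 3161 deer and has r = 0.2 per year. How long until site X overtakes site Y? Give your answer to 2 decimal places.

Set 480·e^(0.348t) = 3161·e^(0.2t).
e^((0.348 − 0.2)t) = 3161/480 → e^(0.148·t) = 6.5854.
0.148·t = ln(6.5854) = 1.8849, so t = 1.8849/0.148 = 12.736.

12.74 years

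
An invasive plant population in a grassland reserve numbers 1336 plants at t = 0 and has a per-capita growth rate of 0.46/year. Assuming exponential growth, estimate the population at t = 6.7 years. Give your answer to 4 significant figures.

29130 plants

N(t) = N₀·e^(rt) = 1336 × e^(0.46×6.7) = 1336 × e^3.082.
e^3.082 ≈ 21.802, so N ≈ 1336 × 21.802 = 29127.4.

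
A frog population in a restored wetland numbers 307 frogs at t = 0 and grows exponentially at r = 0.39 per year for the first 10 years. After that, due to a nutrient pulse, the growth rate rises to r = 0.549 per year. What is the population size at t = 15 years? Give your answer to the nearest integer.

Phase 1: N(10) = 307·e^(0.39×10) = 307·e^3.9 = 15166.6.
Phase 2 runs for 15 − 10 = 5 years at r = 0.549.
N(15) = 15166.6·e^(0.549×5) = 15166.6·e^2.745 = 236062.

236062 frogs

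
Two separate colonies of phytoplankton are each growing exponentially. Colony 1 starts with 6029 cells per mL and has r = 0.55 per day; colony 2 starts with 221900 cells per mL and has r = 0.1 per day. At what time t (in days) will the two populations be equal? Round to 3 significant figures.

Set 6029·e^(0.55t) = 221900·e^(0.1t).
e^((0.55 − 0.1)t) = 221900/6029 → e^(0.45·t) = 36.805.
0.45·t = ln(36.805) = 3.6056, so t = 3.6056/0.45 = 8.0125.

8.01 days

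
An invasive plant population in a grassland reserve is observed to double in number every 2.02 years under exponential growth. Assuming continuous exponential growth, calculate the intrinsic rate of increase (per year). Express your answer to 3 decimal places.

r = ln(2)/t_d = 0.6931/2.02 = 0.34314.

0.343 per year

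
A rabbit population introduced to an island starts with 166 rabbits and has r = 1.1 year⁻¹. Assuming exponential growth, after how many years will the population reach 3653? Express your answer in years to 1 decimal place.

Set N₀·e^(rt) = 3653: e^(1.1·t) = 3653/166 = 22.006.
1.1·t = ln(22.006) = 3.0913, so t = 3.0913/1.1 = 2.8103.

2.8 years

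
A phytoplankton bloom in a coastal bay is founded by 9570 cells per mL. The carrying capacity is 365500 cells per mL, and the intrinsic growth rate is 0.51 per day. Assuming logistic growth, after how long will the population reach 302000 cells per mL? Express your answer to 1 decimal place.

A = (K − N₀)/N₀ = (365500 − 9570)/9570 = 37.192.
Solve 365500/(1 + 37.192·e^(−0.51t)) = 302000: 1 + 37.192·e^(−0.51t) = 1.2103, so e^(−0.51t) = 0.00565346.
−0.51·t = ln(0.00565346) = -5.1755, so t = 5.1755/0.51 = 10.148.

10.1 days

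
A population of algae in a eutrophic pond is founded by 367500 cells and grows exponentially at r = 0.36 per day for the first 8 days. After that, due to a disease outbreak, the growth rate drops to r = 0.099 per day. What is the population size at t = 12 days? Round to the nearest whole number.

9727608 cells

Phase 1: N(8) = 367500·e^(0.36×8) = 367500·e^2.88 = 6.546745×10^6.
Phase 2 runs for 12 − 8 = 4 days at r = 0.099.
N(12) = 6.546745×10^6·e^(0.099×4) = 6.546745×10^6·e^0.396 = 9.727608×10^6.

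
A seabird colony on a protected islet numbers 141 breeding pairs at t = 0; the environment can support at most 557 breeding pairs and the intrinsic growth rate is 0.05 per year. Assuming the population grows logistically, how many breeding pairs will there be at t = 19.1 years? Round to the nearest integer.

261 breeding pairs

A = (K − N₀)/N₀ = (557 − 141)/141 = 2.9504.
N(t) = K/(1 + A·e^(−rt)) = 557/(1 + 2.9504×e^(−0.05×19.1)).
e^(−0.955) = 0.38481; denominator = 1 + 2.9504×0.38481 = 2.1353.
N = 557/2.1353 = 260.849.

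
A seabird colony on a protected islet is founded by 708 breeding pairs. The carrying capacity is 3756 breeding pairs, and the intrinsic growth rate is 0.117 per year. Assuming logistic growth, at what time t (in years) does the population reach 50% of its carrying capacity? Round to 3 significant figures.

A = (K − N₀)/N₀ = (3756 − 708)/708 = 4.3051.
Solve 3756/(1 + 4.3051·e^(−0.117t)) = 1878: 1 + 4.3051·e^(−0.117t) = 2, so e^(−0.117t) = 0.232283.
−0.117·t = ln(0.232283) = -1.4598, so t = 1.4598/0.117 = 12.477.

12.5 years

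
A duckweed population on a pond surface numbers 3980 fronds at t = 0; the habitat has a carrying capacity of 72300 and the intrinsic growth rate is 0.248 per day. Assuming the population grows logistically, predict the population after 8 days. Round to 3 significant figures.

21500 fronds

A = (K − N₀)/N₀ = (72300 − 3980)/3980 = 17.166.
N(t) = K/(1 + A·e^(−rt)) = 72300/(1 + 17.166×e^(−0.248×8)).
e^(−1.984) = 0.13752; denominator = 1 + 17.166×0.13752 = 3.3606.
N = 72300/3.3606 = 21513.9.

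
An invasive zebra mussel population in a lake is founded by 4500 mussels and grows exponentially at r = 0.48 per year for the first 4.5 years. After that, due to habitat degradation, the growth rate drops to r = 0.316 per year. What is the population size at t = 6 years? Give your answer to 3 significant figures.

Phase 1: N(4.5) = 4500·e^(0.48×4.5) = 4500·e^2.16 = 39020.1.
Phase 2 runs for 6 − 4.5 = 1.5 years at r = 0.316.
N(6) = 39020.1·e^(0.316×1.5) = 39020.1·e^0.474 = 62682.2.

62700 mussels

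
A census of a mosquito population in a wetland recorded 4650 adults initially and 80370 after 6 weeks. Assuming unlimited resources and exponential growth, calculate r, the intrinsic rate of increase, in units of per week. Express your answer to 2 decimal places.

0.47 per week

From N(t) = N₀·e^(rt): e^(r·6) = 80370/4650 = 17.284.
r·6 = ln(17.284) = 2.8498, so r = 2.8498/6 = 0.47496.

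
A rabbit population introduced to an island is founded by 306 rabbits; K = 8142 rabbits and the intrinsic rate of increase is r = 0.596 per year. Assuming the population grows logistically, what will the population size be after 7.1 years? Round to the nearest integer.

5934 rabbits

A = (K − N₀)/N₀ = (8142 − 306)/306 = 25.608.
N(t) = K/(1 + A·e^(−rt)) = 8142/(1 + 25.608×e^(−0.596×7.1)).
e^(−4.232) = 0.014529; denominator = 1 + 25.608×0.014529 = 1.3721.
N = 8142/1.3721 = 5934.14.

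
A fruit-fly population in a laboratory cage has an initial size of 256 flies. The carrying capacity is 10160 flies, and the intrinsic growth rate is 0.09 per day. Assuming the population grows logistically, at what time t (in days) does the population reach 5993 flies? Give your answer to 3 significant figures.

A = (K − N₀)/N₀ = (10160 − 256)/256 = 38.688.
Solve 10160/(1 + 38.688·e^(−0.09t)) = 5993: 1 + 38.688·e^(−0.09t) = 1.6953, so e^(−0.09t) = 0.0179725.
−0.09·t = ln(0.0179725) = -4.0189, so t = 4.0189/0.09 = 44.655.

44.7 days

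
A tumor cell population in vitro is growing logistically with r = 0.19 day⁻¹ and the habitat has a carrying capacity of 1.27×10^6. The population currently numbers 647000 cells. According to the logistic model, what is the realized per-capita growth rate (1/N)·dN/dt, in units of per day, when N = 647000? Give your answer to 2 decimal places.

0.09 per day

(1/N)·dN/dt = r(1 − N/K) = 0.19 × (1 − 647000/1.27×10^6).
= 0.19 × 0.49055 = 0.093205.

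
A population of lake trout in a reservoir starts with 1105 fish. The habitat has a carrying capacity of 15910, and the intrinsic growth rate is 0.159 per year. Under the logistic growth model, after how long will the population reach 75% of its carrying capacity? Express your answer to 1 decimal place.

A = (K − N₀)/N₀ = (15910 − 1105)/1105 = 13.398.
Solve 15910/(1 + 13.398·e^(−0.159t)) = 11932.5: 1 + 13.398·e^(−0.159t) = 1.3333, so e^(−0.159t) = 0.024879.
−0.159·t = ln(0.024879) = -3.6937, so t = 3.6937/0.159 = 23.231.

23.2 years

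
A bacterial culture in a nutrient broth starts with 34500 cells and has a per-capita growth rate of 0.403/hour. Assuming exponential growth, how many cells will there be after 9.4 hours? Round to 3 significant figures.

N(t) = N₀·e^(rt) = 34500 × e^(0.403×9.4) = 34500 × e^3.788.
e^3.788 ≈ 44.177, so N ≈ 34500 × 44.177 = 1.5241×10^6.

1520000 cells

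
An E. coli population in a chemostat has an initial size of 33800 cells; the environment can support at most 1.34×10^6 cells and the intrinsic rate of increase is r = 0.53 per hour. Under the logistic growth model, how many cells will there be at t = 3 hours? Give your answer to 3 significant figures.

151000 cells

A = (K − N₀)/N₀ = (1.34×10^6 − 33800)/33800 = 38.645.
N(t) = K/(1 + A·e^(−rt)) = 1.34×10^6/(1 + 38.645×e^(−0.53×3)).
e^(−1.59) = 0.20393; denominator = 1 + 38.645×0.20393 = 8.8807.
N = 1.34×10^6/8.8807 = 150889.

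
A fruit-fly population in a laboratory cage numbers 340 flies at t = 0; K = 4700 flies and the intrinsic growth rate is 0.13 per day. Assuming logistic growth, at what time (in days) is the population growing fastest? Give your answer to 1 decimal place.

Logistic growth is fastest at N = K/2 = 2350.
A = (K − N₀)/N₀ = 12.824. Set K/(1 + A·e^(−rt)) = K/2 → A·e^(−rt) = 1.
e^(−0.13t) = 1/12.824 = 0.0779817, so t = ln(12.824)/0.13 = 2.5513/0.13 = 19.625.

19.6 days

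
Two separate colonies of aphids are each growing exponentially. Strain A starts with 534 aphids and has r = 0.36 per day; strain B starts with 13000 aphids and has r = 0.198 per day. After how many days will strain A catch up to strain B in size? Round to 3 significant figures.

19.7 days

Set 534·e^(0.36t) = 13000·e^(0.198t).
e^((0.36 − 0.198)t) = 13000/534 → e^(0.162·t) = 24.345.
0.162·t = ln(24.345) = 3.1923, so t = 3.1923/0.162 = 19.706.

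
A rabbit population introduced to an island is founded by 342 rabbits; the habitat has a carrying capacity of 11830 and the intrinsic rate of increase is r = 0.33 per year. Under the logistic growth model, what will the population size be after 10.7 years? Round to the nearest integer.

5965 rabbits

A = (K − N₀)/N₀ = (11830 − 342)/342 = 33.591.
N(t) = K/(1 + A·e^(−rt)) = 11830/(1 + 33.591×e^(−0.33×10.7)).
e^(−3.531) = 0.029276; denominator = 1 + 33.591×0.029276 = 1.9834.
N = 11830/1.9834 = 5964.54.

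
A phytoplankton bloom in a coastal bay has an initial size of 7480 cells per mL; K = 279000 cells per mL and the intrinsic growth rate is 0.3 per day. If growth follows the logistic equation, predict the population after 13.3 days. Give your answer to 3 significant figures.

167000 cells per mL

A = (K − N₀)/N₀ = (279000 − 7480)/7480 = 36.299.
N(t) = K/(1 + A·e^(−rt)) = 279000/(1 + 36.299×e^(−0.3×13.3)).
e^(−3.99) = 0.0185; denominator = 1 + 36.299×0.0185 = 1.6715.
N = 279000/1.6715 = 166913.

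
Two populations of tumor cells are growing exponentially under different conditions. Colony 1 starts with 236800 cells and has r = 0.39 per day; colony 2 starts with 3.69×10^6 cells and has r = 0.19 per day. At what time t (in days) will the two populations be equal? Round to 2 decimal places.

Set 236800·e^(0.39t) = 3.69×10^6·e^(0.19t).
e^((0.39 − 0.19)t) = 3.69×10^6/236800 → e^(0.2·t) = 15.583.
0.2·t = ln(15.583) = 2.7462, so t = 2.7462/0.2 = 13.731.

13.73 days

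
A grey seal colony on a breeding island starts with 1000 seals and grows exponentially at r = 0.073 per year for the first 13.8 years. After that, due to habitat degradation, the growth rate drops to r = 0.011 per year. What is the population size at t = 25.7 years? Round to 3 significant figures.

Phase 1: N(13.8) = 1000·e^(0.073×13.8) = 1000·e^1.007 = 2738.47.
Phase 2 runs for 25.7 − 13.8 = 11.9 years at r = 0.011.
N(25.7) = 2738.47·e^(0.011×11.9) = 2738.47·e^0.1309 = 3121.46.

3120 seals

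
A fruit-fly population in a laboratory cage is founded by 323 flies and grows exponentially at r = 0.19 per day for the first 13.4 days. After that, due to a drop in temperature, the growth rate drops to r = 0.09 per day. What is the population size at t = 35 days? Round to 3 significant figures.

Phase 1: N(13.4) = 323·e^(0.19×13.4) = 323·e^2.546 = 4120.18.
Phase 2 runs for 35 − 13.4 = 21.6 days at r = 0.09.
N(35) = 4120.18·e^(0.09×21.6) = 4120.18·e^1.944 = 28786.2.

28800 flies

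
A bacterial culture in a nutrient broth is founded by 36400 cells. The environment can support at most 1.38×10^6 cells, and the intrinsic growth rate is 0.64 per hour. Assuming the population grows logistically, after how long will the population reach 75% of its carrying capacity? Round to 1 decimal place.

7.4 hours

A = (K − N₀)/N₀ = (1.38×10^6 − 36400)/36400 = 36.912.
Solve 1.38×10^6/(1 + 36.912·e^(−0.64t)) = 1.035×10^6: 1 + 36.912·e^(−0.64t) = 1.3333, so e^(−0.64t) = 0.00903047.
−0.64·t = ln(0.00903047) = -4.7072, so t = 4.7072/0.64 = 7.3549.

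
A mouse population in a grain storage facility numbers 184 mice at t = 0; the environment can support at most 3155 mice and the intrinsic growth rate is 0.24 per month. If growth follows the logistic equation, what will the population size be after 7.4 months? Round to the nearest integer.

845 mice

A = (K − N₀)/N₀ = (3155 − 184)/184 = 16.147.
N(t) = K/(1 + A·e^(−rt)) = 3155/(1 + 16.147×e^(−0.24×7.4)).
e^(−1.776) = 0.16931; denominator = 1 + 16.147×0.16931 = 3.7339.
N = 3155/3.7339 = 844.968.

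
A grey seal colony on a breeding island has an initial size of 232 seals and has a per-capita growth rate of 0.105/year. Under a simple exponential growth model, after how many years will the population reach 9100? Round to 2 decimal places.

34.95 years

Set N₀·e^(rt) = 9100: e^(0.105·t) = 9100/232 = 39.224.
0.105·t = ln(39.224) = 3.6693, so t = 3.6693/0.105 = 34.946.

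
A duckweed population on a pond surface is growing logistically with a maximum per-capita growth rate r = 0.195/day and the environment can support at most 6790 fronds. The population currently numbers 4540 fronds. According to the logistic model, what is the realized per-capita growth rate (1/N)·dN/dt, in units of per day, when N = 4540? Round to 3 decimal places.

(1/N)·dN/dt = r(1 − N/K) = 0.195 × (1 − 4540/6790).
= 0.195 × 0.33137 = 0.064617.

0.065 per day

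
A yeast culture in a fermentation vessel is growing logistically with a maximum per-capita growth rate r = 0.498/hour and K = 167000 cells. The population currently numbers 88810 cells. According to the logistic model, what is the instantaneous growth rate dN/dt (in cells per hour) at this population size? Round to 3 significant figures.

dN/dt = rN(1 − N/K) = 0.498 × 88810 × (1 − 88810/167000).
1 − 88810/167000 = 0.4682; dN/dt = 0.498 × 88810 × 0.4682 = 20707.

20700 cells per hour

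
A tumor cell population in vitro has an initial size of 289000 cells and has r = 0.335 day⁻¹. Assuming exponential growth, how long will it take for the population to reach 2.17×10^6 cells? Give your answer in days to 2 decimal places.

6.02 days

Set N₀·e^(rt) = 2.17×10^6: e^(0.335·t) = 2.17×10^6/289000 = 7.5087.
0.335·t = ln(7.5087) = 2.0161, so t = 2.0161/0.335 = 6.0181.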